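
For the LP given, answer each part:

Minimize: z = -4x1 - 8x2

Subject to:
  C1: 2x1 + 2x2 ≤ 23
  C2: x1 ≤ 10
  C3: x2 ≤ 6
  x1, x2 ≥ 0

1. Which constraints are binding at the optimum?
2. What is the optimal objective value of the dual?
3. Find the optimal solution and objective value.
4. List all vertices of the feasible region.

1. C1, C3
2. -70 (by strong duality, equal to the primal optimum)
3. x1 = 5.5, x2 = 6, z = -70
4. (0, 0), (10, 0), (10, 1.5), (5.5, 6), (0, 6)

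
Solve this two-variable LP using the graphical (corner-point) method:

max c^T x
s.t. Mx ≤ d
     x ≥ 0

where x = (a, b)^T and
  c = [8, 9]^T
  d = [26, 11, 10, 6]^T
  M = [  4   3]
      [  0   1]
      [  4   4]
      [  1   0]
a = 0, b = 2.5, z = 22.5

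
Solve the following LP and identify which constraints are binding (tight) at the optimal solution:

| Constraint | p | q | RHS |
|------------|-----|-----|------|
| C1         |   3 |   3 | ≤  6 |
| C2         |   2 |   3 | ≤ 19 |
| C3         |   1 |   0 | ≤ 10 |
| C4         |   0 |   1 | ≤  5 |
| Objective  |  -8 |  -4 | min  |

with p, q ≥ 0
Optimal: p = 2, q = 0
Slack at optimum:
  C1: slack = 0 (binding)
  C2: slack = 15
  C3: slack = 8
  C4: slack = 5
  p ≥ 0: p = 2
  q ≥ 0: q = 0 (binding)
Binding constraints: C1, q ≥ 0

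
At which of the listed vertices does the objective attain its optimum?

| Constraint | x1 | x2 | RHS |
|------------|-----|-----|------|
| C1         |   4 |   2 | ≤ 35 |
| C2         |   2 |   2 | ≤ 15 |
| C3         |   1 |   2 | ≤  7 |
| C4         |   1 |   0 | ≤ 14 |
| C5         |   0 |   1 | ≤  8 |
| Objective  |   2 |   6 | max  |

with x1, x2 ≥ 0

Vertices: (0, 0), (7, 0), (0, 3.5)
Evaluating z = 2x1 + 6x2 at each vertex:
  (0, 0): z = 0
  (7, 0): z = 14
  (0, 3.5): z = 21

The largest value is z = 21, attained at (0, 3.5).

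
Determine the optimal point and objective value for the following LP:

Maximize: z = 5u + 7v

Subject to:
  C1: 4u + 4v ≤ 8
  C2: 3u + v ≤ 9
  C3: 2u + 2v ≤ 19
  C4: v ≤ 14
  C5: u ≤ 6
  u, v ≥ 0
Each vertex is the intersection of two constraint boundaries that also satisfies all remaining constraints:
  u = 0 and v = 0 → (0, 0)
  4u + 4v = 8 and v = 0 → (2, 0)
  4u + 4v = 8 and u = 0 → (0, 2)

Evaluating z = 5u + 7v at each vertex:
  (0, 0): z = 0
  (2, 0): z = 10
  (0, 2): z = 14

The maximum is at (0, 2) with z = 14.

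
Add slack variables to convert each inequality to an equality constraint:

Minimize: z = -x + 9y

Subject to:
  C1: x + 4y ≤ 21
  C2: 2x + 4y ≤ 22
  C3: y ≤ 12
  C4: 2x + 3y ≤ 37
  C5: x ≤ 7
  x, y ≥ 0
min z = -x + 9y

s.t.
  x + 4y + s1 = 21
  2x + 4y + s2 = 22
  y + s3 = 12
  2x + 3y + s4 = 37
  x + s5 = 7
  x, y, s1, s2, s3, s4, s5 ≥ 0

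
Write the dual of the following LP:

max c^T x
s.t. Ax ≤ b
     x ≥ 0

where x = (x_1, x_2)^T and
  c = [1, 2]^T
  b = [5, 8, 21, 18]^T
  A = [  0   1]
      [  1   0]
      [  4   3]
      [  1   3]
Minimize: z = 5y1 + 8y2 + 21y3 + 18y4

Subject to:
  C1: -y2 - 4y3 - y4 ≤ -1
  C2: -y1 - 3y3 - 3y4 ≤ -2
  y1, y2, y3, y4 ≥ 0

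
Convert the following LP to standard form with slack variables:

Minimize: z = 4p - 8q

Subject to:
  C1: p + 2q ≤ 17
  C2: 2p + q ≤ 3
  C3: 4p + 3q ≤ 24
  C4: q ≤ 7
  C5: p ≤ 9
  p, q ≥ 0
min z = 4p - 8q

s.t.
  p + 2q + s1 = 17
  2p + q + s2 = 3
  4p + 3q + s3 = 24
  q + s4 = 7
  p + s5 = 9
  p, q, s1, s2, s3, s4, s5 ≥ 0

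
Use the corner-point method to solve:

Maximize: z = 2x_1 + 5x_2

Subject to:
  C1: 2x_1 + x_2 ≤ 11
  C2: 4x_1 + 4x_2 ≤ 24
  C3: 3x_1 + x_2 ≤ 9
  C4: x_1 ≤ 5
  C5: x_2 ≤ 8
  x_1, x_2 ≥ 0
Each vertex is the intersection of two constraint boundaries that also satisfies all remaining constraints:
  x_1 = 0 and x_2 = 0 → (0, 0)
  3x_1 + x_2 = 9 and x_2 = 0 → (3, 0)
  4x_1 + 4x_2 = 24 and 3x_1 + x_2 = 9 → (1.5, 4.5)
  4x_1 + 4x_2 = 24 and x_1 = 0 → (0, 6)

Evaluating z = 2x_1 + 5x_2 at each vertex:
  (0, 0): z = 0
  (3, 0): z = 6
  (1.5, 4.5): z = 25.5
  (0, 6): z = 30

The maximum is at (0, 6) with z = 30.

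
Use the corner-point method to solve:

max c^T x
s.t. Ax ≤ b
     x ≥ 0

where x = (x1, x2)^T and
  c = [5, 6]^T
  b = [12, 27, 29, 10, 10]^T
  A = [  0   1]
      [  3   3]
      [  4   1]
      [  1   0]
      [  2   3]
Each vertex is the intersection of two constraint boundaries that also satisfies all remaining constraints:
  x1 = 0 and x2 = 0 → (0, 0)
  2x1 + 3x2 = 10 and x2 = 0 → (5, 0)
  2x1 + 3x2 = 10 and x1 = 0 → (0, 3.333)

Evaluating z = 5x1 + 6x2 at each vertex:
  (0, 0): z = 0
  (5, 0): z = 25
  (0, 3.333): z = 20

The maximum is at (5, 0) with z = 25.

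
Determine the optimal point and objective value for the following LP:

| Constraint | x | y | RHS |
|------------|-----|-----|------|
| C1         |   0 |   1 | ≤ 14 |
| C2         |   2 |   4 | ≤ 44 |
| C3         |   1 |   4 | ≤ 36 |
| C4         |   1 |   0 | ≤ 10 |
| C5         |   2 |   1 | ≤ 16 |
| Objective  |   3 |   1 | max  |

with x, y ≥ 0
Each vertex is the intersection of two constraint boundaries that also satisfies all remaining constraints:
  x = 0 and y = 0 → (0, 0)
  2x + y = 16 and y = 0 → (8, 0)
  x + 4y = 36 and 2x + y = 16 → (4, 8)
  x + 4y = 36 and x = 0 → (0, 9)

Evaluating z = 3x + y at each vertex:
  (0, 0): z = 0
  (8, 0): z = 24
  (4, 8): z = 20
  (0, 9): z = 9

The maximum is at (8, 0) with z = 24.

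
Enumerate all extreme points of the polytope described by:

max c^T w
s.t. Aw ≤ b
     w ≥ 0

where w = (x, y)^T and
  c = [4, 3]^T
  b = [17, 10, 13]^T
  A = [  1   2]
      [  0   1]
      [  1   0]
Each vertex is the intersection of two constraint boundaries that also satisfies all remaining constraints:
  x = 0 and y = 0 → (0, 0)
  x = 13 and y = 0 → (13, 0)
  x + 2y = 17 and x = 13 → (13, 2)
  x + 2y = 17 and x = 0 → (0, 8.5)

Vertices: (0, 0), (13, 0), (13, 2), (0, 8.5)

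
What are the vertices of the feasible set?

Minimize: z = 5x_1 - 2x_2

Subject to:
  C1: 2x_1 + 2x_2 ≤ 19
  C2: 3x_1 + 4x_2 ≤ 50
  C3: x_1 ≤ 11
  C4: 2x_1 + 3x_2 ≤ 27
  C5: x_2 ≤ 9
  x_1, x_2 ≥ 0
Each vertex is the intersection of two constraint boundaries that also satisfies all remaining constraints:
  x_1 = 0 and x_2 = 0 → (0, 0)
  2x_1 + 2x_2 = 19 and x_2 = 0 → (9.5, 0)
  2x_1 + 2x_2 = 19 and 2x_1 + 3x_2 = 27 → (1.5, 8)
  2x_1 + 3x_2 = 27 and x_2 = 9 → (0, 9)

Vertices: (0, 0), (9.5, 0), (1.5, 8), (0, 9)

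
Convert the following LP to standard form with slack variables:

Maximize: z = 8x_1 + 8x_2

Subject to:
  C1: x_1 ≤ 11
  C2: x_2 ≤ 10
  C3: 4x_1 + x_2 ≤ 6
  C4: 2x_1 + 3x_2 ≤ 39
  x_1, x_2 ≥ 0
max z = 8x_1 + 8x_2

s.t.
  x_1 + s1 = 11
  x_2 + s2 = 10
  4x_1 + x_2 + s3 = 6
  2x_1 + 3x_2 + s4 = 39
  x_1, x_2, s1, s2, s3, s4 ≥ 0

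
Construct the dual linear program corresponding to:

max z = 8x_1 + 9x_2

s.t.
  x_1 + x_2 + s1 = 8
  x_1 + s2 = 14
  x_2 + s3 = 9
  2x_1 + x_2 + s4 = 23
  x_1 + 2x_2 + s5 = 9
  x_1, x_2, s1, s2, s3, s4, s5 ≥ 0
Minimize: z = 8y1 + 14y2 + 9y3 + 23y4 + 9y5

Subject to:
  C1: -y1 - y2 - 2y4 - y5 ≤ -8
  C2: -y1 - y3 - y4 - 2y5 ≤ -9
  y1, y2, y3, y4, y5 ≥ 0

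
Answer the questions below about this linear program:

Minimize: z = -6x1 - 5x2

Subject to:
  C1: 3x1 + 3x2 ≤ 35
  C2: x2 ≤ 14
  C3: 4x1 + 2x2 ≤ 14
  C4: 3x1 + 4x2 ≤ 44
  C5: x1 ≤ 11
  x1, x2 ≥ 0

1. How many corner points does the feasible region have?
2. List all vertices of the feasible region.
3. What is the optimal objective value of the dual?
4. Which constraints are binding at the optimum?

1. 3
2. (0, 0), (3.5, 0), (0, 7)
3. -35 (by strong duality, equal to the primal optimum)
4. C3, x1 ≥ 0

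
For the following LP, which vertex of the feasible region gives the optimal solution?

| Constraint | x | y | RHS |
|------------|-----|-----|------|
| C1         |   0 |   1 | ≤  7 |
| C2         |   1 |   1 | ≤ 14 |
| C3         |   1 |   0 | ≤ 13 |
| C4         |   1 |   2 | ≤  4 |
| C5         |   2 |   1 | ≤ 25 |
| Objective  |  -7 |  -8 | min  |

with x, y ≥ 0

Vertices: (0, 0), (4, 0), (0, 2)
(4, 0) with z = -28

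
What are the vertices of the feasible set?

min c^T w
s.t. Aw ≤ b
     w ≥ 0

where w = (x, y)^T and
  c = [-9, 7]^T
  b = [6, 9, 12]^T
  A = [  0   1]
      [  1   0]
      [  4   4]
Each vertex is the intersection of two constraint boundaries that also satisfies all remaining constraints:
  x = 0 and y = 0 → (0, 0)
  4x + 4y = 12 and y = 0 → (3, 0)
  4x + 4y = 12 and x = 0 → (0, 3)

Vertices: (0, 0), (3, 0), (0, 3)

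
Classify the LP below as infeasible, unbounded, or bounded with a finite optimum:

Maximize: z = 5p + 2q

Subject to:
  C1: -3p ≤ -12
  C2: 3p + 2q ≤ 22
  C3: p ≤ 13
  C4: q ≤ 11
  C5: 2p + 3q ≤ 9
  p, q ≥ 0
The point (4.5, 0) satisfies every constraint, so the LP is feasible; the constraints give p ≤ 13 and q ≤ 11, which with p, q ≥ 0 keep the feasible region inside a bounded box. A feasible, bounded LP attains a finite optimum at a vertex.

Bounded optimum: z* = 22.5 at (4.5, 0).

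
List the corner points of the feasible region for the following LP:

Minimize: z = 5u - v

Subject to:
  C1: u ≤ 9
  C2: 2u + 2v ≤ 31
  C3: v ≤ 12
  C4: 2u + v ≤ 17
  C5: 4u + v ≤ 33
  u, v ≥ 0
Each vertex is the intersection of two constraint boundaries that also satisfies all remaining constraints:
  u = 0 and v = 0 → (0, 0)
  4u + v = 33 and v = 0 → (8.25, 0)
  2u + v = 17 and 4u + v = 33 → (8, 1)
  v = 12 and 2u + v = 17 → (2.5, 12)
  v = 12 and u = 0 → (0, 12)

Vertices: (0, 0), (8.25, 0), (8, 1), (2.5, 12), (0, 12)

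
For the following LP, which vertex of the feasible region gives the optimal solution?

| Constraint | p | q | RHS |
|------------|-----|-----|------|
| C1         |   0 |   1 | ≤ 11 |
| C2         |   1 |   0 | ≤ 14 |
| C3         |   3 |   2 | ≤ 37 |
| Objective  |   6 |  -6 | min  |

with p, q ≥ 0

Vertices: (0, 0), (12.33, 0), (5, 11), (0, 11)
(0, 11) with z = -66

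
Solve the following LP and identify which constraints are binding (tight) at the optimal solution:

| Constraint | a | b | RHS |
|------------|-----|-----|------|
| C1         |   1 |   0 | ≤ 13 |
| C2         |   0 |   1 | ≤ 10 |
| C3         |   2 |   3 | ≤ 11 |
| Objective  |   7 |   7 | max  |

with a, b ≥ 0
Optimal: a = 5.5, b = 0
Binding: C3, b ≥ 0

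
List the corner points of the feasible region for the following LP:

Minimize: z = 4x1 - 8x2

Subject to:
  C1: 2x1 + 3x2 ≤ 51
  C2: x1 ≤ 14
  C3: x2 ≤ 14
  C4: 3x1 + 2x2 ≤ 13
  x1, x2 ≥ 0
Each vertex is the intersection of two constraint boundaries that also satisfies all remaining constraints:
  x1 = 0 and x2 = 0 → (0, 0)
  3x1 + 2x2 = 13 and x2 = 0 → (4.333, 0)
  3x1 + 2x2 = 13 and x1 = 0 → (0, 6.5)

Vertices: (0, 0), (4.333, 0), (0, 6.5)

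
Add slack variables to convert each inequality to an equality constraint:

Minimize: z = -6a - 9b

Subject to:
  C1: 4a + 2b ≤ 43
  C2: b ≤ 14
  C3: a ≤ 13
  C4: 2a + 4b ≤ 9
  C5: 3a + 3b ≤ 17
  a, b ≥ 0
min z = -6a - 9b

s.t.
  4a + 2b + s1 = 43
  b + s2 = 14
  a + s3 = 13
  2a + 4b + s4 = 9
  3a + 3b + s5 = 17
  a, b, s1, s2, s3, s4, s5 ≥ 0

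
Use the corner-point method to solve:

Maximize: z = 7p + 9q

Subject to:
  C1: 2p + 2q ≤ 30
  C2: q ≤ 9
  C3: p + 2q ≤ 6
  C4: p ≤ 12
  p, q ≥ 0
p = 6, q = 0, z = 42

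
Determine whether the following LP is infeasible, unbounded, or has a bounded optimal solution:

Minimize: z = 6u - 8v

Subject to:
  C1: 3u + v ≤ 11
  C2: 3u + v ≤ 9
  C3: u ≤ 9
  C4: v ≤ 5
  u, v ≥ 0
The point (0, 5) satisfies every constraint, so the LP is feasible; the constraints give u ≤ 9 and v ≤ 5, which with u, v ≥ 0 keep the feasible region inside a bounded box. A feasible, bounded LP attains a finite optimum at a vertex.

Evaluating z = 6u - 8v at each vertex:
  (0, 0): z = 0
  (3, 0): z = 18
  (1.333, 5): z = -32
  (0, 5): z = -40

The LP has an optimal solution: (0, 5) with z = -40.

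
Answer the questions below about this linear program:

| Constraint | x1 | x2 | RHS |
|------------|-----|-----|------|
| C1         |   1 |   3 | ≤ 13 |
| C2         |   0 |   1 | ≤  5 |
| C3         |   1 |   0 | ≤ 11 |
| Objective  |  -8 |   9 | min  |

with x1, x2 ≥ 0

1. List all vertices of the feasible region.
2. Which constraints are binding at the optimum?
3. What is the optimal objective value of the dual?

1. (0, 0), (11, 0), (11, 0.6667), (0, 4.333)
2. C3, x2 ≥ 0
3. -88 (by strong duality, equal to the primal optimum)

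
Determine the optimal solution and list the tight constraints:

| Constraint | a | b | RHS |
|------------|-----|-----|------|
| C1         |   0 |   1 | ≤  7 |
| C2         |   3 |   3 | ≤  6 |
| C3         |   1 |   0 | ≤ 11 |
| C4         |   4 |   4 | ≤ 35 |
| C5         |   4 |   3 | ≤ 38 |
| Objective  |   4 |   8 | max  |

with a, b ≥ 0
Optimal: a = 0, b = 2
Slack at optimum:
  C1: slack = 5
  C2: slack = 0 (binding)
  C3: slack = 11
  C4: slack = 27
  C5: slack = 32
  a ≥ 0: a = 0 (binding)
  b ≥ 0: b = 2
Binding constraints: C2, a ≥ 0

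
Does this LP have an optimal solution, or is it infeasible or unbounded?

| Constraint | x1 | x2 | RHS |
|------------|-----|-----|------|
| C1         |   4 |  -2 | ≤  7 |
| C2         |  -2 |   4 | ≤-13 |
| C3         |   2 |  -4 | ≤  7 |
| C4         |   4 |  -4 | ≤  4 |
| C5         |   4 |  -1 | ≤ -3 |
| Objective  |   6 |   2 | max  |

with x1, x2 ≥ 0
C3 requires 2x1 - 4x2 ≤ 7, while C2 (-2x1 + 4x2 ≤ -13) is equivalent to 2x1 - 4x2 ≥ 13. Together they would need 13 ≤ 2x1 - 4x2 ≤ 7, which is impossible since 13 > 7. No point satisfies all constraints.

Infeasible: no point satisfies all constraints simultaneously.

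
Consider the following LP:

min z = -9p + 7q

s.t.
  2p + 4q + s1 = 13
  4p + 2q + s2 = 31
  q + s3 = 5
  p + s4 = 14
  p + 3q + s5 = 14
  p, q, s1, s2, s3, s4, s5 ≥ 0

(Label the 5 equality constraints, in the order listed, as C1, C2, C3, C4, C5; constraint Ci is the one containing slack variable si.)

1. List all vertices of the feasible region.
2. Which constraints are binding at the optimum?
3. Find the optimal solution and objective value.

1. (0, 0), (6.5, 0), (0, 3.25)
2. C1, q ≥ 0
3. p = 6.5, q = 0, z = -58.5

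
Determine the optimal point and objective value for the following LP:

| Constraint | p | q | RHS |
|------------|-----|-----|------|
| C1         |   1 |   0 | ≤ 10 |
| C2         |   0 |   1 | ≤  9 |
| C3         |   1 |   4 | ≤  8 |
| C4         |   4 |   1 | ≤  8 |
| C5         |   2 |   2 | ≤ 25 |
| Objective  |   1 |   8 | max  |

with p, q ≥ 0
Each vertex is the intersection of two constraint boundaries that also satisfies all remaining constraints:
  p = 0 and q = 0 → (0, 0)
  4p + q = 8 and q = 0 → (2, 0)
  p + 4q = 8 and 4p + q = 8 → (1.6, 1.6)
  p + 4q = 8 and p = 0 → (0, 2)

Evaluating z = p + 8q at each vertex:
  (0, 0): z = 0
  (2, 0): z = 2
  (1.6, 1.6): z = 14.4
  (0, 2): z = 16

The maximum is at (0, 2) with z = 16.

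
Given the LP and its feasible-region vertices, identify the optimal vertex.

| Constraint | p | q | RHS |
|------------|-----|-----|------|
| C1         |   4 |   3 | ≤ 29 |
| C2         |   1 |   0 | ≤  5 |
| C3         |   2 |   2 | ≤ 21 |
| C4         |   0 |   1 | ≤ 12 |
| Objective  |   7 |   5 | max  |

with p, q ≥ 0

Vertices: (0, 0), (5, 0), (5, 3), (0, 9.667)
Evaluating z = 7p + 5q at each vertex:
  (0, 0): z = 0
  (5, 0): z = 35
  (5, 3): z = 50
  (0, 9.667): z = 48.33

The largest value is z = 50, attained at (5, 3).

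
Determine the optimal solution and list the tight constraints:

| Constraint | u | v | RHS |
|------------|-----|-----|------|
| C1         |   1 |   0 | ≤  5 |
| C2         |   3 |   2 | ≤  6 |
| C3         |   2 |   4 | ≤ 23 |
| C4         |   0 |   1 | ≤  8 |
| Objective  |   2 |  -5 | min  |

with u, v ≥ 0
Optimal: u = 0, v = 3
Slack at optimum:
  C1: slack = 5
  C2: slack = 0 (binding)
  C3: slack = 11
  C4: slack = 5
  u ≥ 0: u = 0 (binding)
  v ≥ 0: v = 3
Binding constraints: C2, u ≥ 0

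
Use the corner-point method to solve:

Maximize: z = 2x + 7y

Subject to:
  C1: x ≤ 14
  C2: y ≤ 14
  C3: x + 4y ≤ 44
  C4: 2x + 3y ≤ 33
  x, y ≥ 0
x = 0, y = 11, z = 77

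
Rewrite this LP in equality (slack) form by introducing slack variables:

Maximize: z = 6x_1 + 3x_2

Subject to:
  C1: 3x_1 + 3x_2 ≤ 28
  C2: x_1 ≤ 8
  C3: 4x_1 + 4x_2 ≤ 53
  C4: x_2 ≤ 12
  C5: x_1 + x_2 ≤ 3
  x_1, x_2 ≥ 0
max z = 6x_1 + 3x_2

s.t.
  3x_1 + 3x_2 + s1 = 28
  x_1 + s2 = 8
  4x_1 + 4x_2 + s3 = 53
  x_2 + s4 = 12
  x_1 + x_2 + s5 = 3
  x_1, x_2, s1, s2, s3, s4, s5 ≥ 0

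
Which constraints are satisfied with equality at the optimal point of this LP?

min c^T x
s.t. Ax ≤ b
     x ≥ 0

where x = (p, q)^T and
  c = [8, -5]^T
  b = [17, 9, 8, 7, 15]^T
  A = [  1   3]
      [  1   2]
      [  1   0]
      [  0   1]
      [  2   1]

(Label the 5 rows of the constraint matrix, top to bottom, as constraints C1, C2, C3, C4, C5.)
Optimal: p = 0, q = 4.5
Slack at optimum:
  C1: slack = 3.5
  C2: slack = 0 (binding)
  C3: slack = 8
  C4: slack = 2.5
  C5: slack = 10.5
  p ≥ 0: p = 0 (binding)
  q ≥ 0: q = 4.5
Binding constraints: C2, p ≥ 0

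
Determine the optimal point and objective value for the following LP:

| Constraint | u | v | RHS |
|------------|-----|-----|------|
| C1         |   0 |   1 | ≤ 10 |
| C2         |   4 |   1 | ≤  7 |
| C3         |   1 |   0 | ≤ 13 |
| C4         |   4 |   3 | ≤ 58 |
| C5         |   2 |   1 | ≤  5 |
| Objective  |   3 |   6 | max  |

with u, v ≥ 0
Each vertex is the intersection of two constraint boundaries that also satisfies all remaining constraints:
  u = 0 and v = 0 → (0, 0)
  4u + v = 7 and v = 0 → (1.75, 0)
  4u + v = 7 and 2u + v = 5 → (1, 3)
  2u + v = 5 and u = 0 → (0, 5)

Evaluating z = 3u + 6v at each vertex:
  (0, 0): z = 0
  (1.75, 0): z = 5.25
  (1, 3): z = 21
  (0, 5): z = 30

The maximum is at (0, 5) with z = 30.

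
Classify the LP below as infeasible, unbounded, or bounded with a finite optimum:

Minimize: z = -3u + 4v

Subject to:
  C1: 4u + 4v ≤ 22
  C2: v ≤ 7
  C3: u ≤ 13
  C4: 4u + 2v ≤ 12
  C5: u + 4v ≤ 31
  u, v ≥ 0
The point (3, 0) satisfies every constraint, so the LP is feasible; the constraints give u ≤ 13 and v ≤ 7, which with u, v ≥ 0 keep the feasible region inside a bounded box. A feasible, bounded LP attains a finite optimum at a vertex.

Evaluating z = -3u + 4v at each vertex:
  (0, 0): z = 0
  (3, 0): z = -9
  (0.5, 5): z = 18.5
  (0, 5.5): z = 22

The LP has an optimal solution: (3, 0) with z = -9.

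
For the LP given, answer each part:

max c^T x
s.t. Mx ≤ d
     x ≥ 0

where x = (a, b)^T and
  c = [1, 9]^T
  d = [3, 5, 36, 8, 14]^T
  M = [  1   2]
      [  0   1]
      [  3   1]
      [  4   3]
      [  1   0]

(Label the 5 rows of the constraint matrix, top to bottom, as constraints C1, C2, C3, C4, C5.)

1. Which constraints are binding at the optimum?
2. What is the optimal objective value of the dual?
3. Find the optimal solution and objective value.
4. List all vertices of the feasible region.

1. C1, a ≥ 0
2. 13.5 (by strong duality, equal to the primal optimum)
3. a = 0, b = 1.5, z = 13.5
4. (0, 0), (2, 0), (1.4, 0.8), (0, 1.5)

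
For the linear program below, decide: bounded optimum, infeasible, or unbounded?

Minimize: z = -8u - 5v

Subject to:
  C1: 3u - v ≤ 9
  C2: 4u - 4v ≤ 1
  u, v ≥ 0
Feasible point: (0, 0) satisfies every constraint, so the LP is feasible.
Direction d = (0, 1): for each constraint row a, a·d ≤ 0 —
  (3)(0) + (-1)(1) = -1 ≤ 0
  (4)(0) + (-4)(1) = -4 ≤ 0
and d ≥ 0, so (0, 0) + t·d stays feasible for every t ≥ 0. Along this ray z = -8u - 5v changes by -5 per unit t, so z → −∞.

Unbounded: there is a feasible ray along which z → −∞.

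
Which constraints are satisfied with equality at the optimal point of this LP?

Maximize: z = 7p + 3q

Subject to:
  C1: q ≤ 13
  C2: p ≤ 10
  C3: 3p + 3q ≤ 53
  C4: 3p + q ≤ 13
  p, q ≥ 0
Optimal: p = 0, q = 13
Slack at optimum:
  C1: slack = 0 (binding)
  C2: slack = 10
  C3: slack = 14
  C4: slack = 0 (binding)
  p ≥ 0: p = 0 (binding)
  q ≥ 0: q = 13
Binding constraints: C1, C4, p ≥ 0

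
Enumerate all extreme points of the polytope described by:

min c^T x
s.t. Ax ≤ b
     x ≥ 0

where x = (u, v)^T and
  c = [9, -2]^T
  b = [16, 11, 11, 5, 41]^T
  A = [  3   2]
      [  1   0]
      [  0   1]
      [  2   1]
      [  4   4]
Each vertex is the intersection of two constraint boundaries that also satisfies all remaining constraints:
  u = 0 and v = 0 → (0, 0)
  2u + v = 5 and v = 0 → (2.5, 0)
  2u + v = 5 and u = 0 → (0, 5)

Vertices: (0, 0), (2.5, 0), (0, 5)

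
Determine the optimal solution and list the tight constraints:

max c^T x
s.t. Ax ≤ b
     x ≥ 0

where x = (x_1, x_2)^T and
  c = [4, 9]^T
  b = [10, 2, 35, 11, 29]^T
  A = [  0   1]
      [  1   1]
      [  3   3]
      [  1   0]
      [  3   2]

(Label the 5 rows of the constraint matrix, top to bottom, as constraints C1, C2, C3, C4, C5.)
Optimal: x_1 = 0, x_2 = 2
Slack at optimum:
  C1: slack = 8
  C2: slack = 0 (binding)
  C3: slack = 29
  C4: slack = 11
  C5: slack = 25
  x_1 ≥ 0: x_1 = 0 (binding)
  x_2 ≥ 0: x_2 = 2
Binding constraints: C2, x_1 ≥ 0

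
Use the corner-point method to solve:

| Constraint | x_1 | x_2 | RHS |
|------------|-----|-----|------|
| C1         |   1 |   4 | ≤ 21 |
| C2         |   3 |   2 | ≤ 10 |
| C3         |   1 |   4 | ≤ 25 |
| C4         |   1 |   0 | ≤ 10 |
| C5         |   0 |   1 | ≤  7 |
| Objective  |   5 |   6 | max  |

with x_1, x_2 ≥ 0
x_1 = 0, x_2 = 5, z = 30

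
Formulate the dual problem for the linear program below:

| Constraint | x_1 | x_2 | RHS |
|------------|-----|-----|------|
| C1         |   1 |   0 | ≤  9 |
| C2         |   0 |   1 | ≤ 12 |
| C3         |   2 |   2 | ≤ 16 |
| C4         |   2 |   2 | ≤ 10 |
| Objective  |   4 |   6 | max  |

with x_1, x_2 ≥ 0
Minimize: z = 9y1 + 12y2 + 16y3 + 10y4

Subject to:
  C1: -y1 - 2y3 - 2y4 ≤ -4
  C2: -y2 - 2y3 - 2y4 ≤ -6
  y1, y2, y3, y4 ≥ 0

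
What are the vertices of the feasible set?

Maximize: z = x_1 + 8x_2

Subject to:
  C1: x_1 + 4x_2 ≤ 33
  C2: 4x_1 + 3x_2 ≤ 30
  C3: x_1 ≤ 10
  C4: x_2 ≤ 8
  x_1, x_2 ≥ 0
Each vertex is the intersection of two constraint boundaries that also satisfies all remaining constraints:
  x_1 = 0 and x_2 = 0 → (0, 0)
  4x_1 + 3x_2 = 30 and x_2 = 0 → (7.5, 0)
  x_1 + 4x_2 = 33 and 4x_1 + 3x_2 = 30 → (1.615, 7.846)
  x_1 + 4x_2 = 33 and x_2 = 8 → (1, 8)
  x_2 = 8 and x_1 = 0 → (0, 8)

Vertices: (0, 0), (7.5, 0), (1.615, 7.846), (1, 8), (0, 8)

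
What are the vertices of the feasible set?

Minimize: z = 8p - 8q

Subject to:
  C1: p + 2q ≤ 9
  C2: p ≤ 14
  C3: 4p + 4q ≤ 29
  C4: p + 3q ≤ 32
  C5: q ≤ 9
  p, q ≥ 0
Each vertex is the intersection of two constraint boundaries that also satisfies all remaining constraints:
  p = 0 and q = 0 → (0, 0)
  4p + 4q = 29 and q = 0 → (7.25, 0)
  p + 2q = 9 and 4p + 4q = 29 → (5.5, 1.75)
  p + 2q = 9 and p = 0 → (0, 4.5)

Vertices: (0, 0), (7.25, 0), (5.5, 1.75), (0, 4.5)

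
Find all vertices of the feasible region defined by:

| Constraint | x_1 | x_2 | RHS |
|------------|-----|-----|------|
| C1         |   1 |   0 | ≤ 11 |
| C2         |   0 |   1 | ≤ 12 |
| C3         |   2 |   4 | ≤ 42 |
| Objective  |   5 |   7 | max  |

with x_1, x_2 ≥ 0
Each vertex is the intersection of two constraint boundaries that also satisfies all remaining constraints:
  x_1 = 0 and x_2 = 0 → (0, 0)
  x_1 = 11 and x_2 = 0 → (11, 0)
  x_1 = 11 and 2x_1 + 4x_2 = 42 → (11, 5)
  2x_1 + 4x_2 = 42 and x_1 = 0 → (0, 10.5)

Vertices: (0, 0), (11, 0), (11, 5), (0, 10.5)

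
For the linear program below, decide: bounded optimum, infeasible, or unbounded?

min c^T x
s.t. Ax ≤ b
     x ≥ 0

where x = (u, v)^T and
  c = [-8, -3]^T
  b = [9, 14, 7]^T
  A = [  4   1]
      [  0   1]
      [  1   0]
The point (0, 9) satisfies every constraint, so the LP is feasible; the constraints give u ≤ 7 and v ≤ 14, which with u, v ≥ 0 keep the feasible region inside a bounded box. A feasible, bounded LP attains a finite optimum at a vertex.

Feasible with finite optimum z* = -27 at (0, 9).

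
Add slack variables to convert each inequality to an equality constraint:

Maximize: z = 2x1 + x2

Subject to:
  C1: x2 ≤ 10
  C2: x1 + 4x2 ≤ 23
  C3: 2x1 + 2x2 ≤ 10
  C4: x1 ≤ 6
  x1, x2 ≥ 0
max z = 2x1 + x2

s.t.
  x2 + s1 = 10
  x1 + 4x2 + s2 = 23
  2x1 + 2x2 + s3 = 10
  x1 + s4 = 6
  x1, x2, s1, s2, s3, s4 ≥ 0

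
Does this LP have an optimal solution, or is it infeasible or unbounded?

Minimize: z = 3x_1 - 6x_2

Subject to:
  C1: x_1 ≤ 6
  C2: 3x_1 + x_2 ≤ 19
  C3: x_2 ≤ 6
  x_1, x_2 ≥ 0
The point (0, 6) satisfies every constraint, so the LP is feasible; the constraints give x_1 ≤ 6 and x_2 ≤ 6, which with x_1, x_2 ≥ 0 keep the feasible region inside a bounded box. A feasible, bounded LP attains a finite optimum at a vertex.

The LP has an optimal solution: (0, 6) with z = -36.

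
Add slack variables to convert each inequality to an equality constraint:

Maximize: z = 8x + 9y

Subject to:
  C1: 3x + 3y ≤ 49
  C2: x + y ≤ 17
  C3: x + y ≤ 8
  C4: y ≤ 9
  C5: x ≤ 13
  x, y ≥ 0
max z = 8x + 9y

s.t.
  3x + 3y + s1 = 49
  x + y + s2 = 17
  x + y + s3 = 8
  y + s4 = 9
  x + s5 = 13
  x, y, s1, s2, s3, s4, s5 ≥ 0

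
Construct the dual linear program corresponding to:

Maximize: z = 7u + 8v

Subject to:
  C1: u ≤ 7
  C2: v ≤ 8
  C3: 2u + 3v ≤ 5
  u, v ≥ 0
Minimize: z = 7y1 + 8y2 + 5y3

Subject to:
  C1: -y1 - 2y3 ≤ -7
  C2: -y2 - 3y3 ≤ -8
  y1, y2, y3 ≥ 0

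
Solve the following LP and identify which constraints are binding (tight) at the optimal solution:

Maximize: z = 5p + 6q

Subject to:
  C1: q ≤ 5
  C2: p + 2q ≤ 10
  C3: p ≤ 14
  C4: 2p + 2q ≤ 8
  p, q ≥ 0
Optimal: p = 0, q = 4
Slack at optimum:
  C1: slack = 1
  C2: slack = 2
  C3: slack = 14
  C4: slack = 0 (binding)
  p ≥ 0: p = 0 (binding)
  q ≥ 0: q = 4
Binding constraints: C4, p ≥ 0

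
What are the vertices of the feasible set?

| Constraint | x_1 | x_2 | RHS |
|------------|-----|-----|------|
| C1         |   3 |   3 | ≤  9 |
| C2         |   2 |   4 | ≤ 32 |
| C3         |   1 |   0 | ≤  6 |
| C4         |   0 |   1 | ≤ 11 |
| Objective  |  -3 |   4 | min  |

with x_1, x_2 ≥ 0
Each vertex is the intersection of two constraint boundaries that also satisfies all remaining constraints:
  x_1 = 0 and x_2 = 0 → (0, 0)
  3x_1 + 3x_2 = 9 and x_2 = 0 → (3, 0)
  3x_1 + 3x_2 = 9 and x_1 = 0 → (0, 3)

Vertices: (0, 0), (3, 0), (0, 3)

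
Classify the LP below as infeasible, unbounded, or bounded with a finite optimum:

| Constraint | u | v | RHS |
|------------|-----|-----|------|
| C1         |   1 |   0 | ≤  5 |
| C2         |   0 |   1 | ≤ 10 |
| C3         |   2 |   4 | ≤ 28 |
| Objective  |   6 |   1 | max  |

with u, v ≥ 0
The point (5, 4.5) satisfies every constraint, so the LP is feasible; the constraints give u ≤ 5 and v ≤ 10, which with u, v ≥ 0 keep the feasible region inside a bounded box. A feasible, bounded LP attains a finite optimum at a vertex.

Evaluating z = 6u + v at each vertex:
  (0, 0): z = 0
  (5, 0): z = 30
  (5, 4.5): z = 34.5
  (0, 7): z = 7

Bounded optimum: z* = 34.5 at (5, 4.5).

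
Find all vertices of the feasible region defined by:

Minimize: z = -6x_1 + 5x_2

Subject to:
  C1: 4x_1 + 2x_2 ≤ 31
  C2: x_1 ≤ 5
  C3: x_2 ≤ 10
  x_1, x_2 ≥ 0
Each vertex is the intersection of two constraint boundaries that also satisfies all remaining constraints:
  x_1 = 0 and x_2 = 0 → (0, 0)
  x_1 = 5 and x_2 = 0 → (5, 0)
  4x_1 + 2x_2 = 31 and x_1 = 5 → (5, 5.5)
  4x_1 + 2x_2 = 31 and x_2 = 10 → (2.75, 10)
  x_2 = 10 and x_1 = 0 → (0, 10)

Vertices: (0, 0), (5, 0), (5, 5.5), (2.75, 10), (0, 10)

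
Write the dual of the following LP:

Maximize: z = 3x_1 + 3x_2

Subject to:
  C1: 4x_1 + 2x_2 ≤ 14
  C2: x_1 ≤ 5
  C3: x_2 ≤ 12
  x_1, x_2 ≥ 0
Minimize: z = 14y1 + 5y2 + 12y3

Subject to:
  C1: -4y1 - y2 ≤ -3
  C2: -2y1 - y3 ≤ -3
  y1, y2, y3 ≥ 0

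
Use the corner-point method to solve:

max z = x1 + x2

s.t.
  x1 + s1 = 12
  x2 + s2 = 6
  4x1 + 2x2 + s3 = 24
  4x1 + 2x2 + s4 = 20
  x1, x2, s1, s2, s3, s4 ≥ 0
x1 = 2, x2 = 6, z = 8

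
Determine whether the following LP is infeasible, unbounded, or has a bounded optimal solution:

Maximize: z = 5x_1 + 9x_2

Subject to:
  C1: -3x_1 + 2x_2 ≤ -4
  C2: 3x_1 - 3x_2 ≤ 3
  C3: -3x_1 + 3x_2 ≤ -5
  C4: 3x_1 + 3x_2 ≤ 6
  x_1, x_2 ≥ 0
C2 requires 3x_1 - 3x_2 ≤ 3, while C3 (-3x_1 + 3x_2 ≤ -5) is equivalent to 3x_1 - 3x_2 ≥ 5. Together they would need 5 ≤ 3x_1 - 3x_2 ≤ 3, which is impossible since 5 > 3. No point satisfies all constraints.

The feasible region is empty; the LP is infeasible.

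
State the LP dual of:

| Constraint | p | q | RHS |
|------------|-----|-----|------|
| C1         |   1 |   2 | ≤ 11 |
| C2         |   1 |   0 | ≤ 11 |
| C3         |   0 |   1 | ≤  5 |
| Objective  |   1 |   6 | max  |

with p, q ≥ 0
Minimize: z = 11y1 + 11y2 + 5y3

Subject to:
  C1: -y1 - y2 ≤ -1
  C2: -2y1 - y3 ≤ -6
  y1, y2, y3 ≥ 0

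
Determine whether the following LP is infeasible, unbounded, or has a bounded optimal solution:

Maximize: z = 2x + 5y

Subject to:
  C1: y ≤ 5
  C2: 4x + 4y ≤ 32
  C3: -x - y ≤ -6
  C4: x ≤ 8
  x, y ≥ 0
The point (3, 5) satisfies every constraint, so the LP is feasible; the constraints give x ≤ 8 and y ≤ 5, which with x, y ≥ 0 keep the feasible region inside a bounded box. A feasible, bounded LP attains a finite optimum at a vertex.

Feasible with finite optimum z* = 31 at (3, 5).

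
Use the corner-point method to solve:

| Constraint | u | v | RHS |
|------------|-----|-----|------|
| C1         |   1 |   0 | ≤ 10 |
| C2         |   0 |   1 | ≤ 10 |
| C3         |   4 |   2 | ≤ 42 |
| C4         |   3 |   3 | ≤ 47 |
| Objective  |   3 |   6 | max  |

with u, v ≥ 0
u = 5.5, v = 10, z = 76.5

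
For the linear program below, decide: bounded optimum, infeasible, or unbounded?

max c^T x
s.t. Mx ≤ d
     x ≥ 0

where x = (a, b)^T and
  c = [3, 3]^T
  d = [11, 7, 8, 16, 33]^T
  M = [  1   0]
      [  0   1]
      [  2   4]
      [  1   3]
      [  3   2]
The point (4, 0) satisfies every constraint, so the LP is feasible; the constraints give a ≤ 11 and b ≤ 7, which with a, b ≥ 0 keep the feasible region inside a bounded box. A feasible, bounded LP attains a finite optimum at a vertex.

Evaluating z = 3a + 3b at each vertex:
  (0, 0): z = 0
  (4, 0): z = 12
  (0, 2): z = 6

Feasible with finite optimum z* = 12 at (4, 0).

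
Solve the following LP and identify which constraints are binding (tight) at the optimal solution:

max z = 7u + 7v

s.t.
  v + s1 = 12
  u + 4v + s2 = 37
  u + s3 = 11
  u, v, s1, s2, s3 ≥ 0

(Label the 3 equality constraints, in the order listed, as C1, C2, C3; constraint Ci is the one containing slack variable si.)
Optimal: u = 11, v = 6.5
Binding: C2, C3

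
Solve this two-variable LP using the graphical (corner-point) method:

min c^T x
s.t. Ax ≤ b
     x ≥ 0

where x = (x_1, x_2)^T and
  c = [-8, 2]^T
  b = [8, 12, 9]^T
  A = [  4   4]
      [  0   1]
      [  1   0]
Each vertex is the intersection of two constraint boundaries that also satisfies all remaining constraints:
  x_1 = 0 and x_2 = 0 → (0, 0)
  4x_1 + 4x_2 = 8 and x_2 = 0 → (2, 0)
  4x_1 + 4x_2 = 8 and x_1 = 0 → (0, 2)

Evaluating z = -8x_1 + 2x_2 at each vertex:
  (0, 0): z = 0
  (2, 0): z = -16
  (0, 2): z = 4

The minimum is at (2, 0) with z = -16.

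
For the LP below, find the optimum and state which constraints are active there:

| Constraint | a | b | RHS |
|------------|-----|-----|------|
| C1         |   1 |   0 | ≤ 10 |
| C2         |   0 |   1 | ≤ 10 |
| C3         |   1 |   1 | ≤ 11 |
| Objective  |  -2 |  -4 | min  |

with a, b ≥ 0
Optimal: a = 1, b = 10
Slack at optimum:
  C1: slack = 9
  C2: slack = 0 (binding)
  C3: slack = 0 (binding)
  a ≥ 0: a = 1
  b ≥ 0: b = 10
Binding constraints: C2, C3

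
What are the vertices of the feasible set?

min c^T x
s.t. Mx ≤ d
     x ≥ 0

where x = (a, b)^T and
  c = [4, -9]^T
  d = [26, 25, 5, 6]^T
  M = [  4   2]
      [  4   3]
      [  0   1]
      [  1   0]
Each vertex is the intersection of two constraint boundaries that also satisfies all remaining constraints:
  a = 0 and b = 0 → (0, 0)
  a = 6 and b = 0 → (6, 0)
  4a + 3b = 25 and a = 6 → (6, 0.3333)
  4a + 3b = 25 and b = 5 → (2.5, 5)
  b = 5 and a = 0 → (0, 5)

Vertices: (0, 0), (6, 0), (6, 0.3333), (2.5, 5), (0, 5)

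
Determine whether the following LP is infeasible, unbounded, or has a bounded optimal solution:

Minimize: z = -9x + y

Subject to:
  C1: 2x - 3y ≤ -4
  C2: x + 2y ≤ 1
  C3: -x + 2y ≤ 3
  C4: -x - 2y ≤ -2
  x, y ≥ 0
C2 requires x + 2y ≤ 1, while C4 (-x - 2y ≤ -2) is equivalent to x + 2y ≥ 2. Together they would need 2 ≤ x + 2y ≤ 1, which is impossible since 2 > 1. No point satisfies all constraints.

The feasible region is empty; the LP is infeasible.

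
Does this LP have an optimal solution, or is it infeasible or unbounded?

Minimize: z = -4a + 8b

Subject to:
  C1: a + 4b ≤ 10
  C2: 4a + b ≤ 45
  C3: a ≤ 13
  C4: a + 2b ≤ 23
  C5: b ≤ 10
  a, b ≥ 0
The point (10, 0) satisfies every constraint, so the LP is feasible; the constraints give a ≤ 13 and b ≤ 10, which with a, b ≥ 0 keep the feasible region inside a bounded box. A feasible, bounded LP attains a finite optimum at a vertex.

Evaluating z = -4a + 8b at each vertex:
  (0, 0): z = 0
  (10, 0): z = -40
  (0, 2.5): z = 20

The LP has an optimal solution: (10, 0) with z = -40.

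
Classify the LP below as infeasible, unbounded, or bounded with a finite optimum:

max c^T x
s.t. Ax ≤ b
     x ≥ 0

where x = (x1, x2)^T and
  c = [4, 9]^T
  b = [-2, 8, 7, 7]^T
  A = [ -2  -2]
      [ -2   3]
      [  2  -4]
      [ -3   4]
Feasible point: (0, 1) satisfies every constraint, so the LP is feasible.
Direction d = (3, 2): for each constraint row a, a·d ≤ 0 —
  (-2)(3) + (-2)(2) = -10 ≤ 0
  (-2)(3) + (3)(2) = 0 ≤ 0
  (2)(3) + (-4)(2) = -2 ≤ 0
  (-3)(3) + (4)(2) = -1 ≤ 0
and d ≥ 0, so (0, 1) + t·d stays feasible for every t ≥ 0. Along this ray z = 4x1 + 9x2 changes by 30 per unit t, so z → +∞.

The LP is unbounded; z can be made arbitrarily large.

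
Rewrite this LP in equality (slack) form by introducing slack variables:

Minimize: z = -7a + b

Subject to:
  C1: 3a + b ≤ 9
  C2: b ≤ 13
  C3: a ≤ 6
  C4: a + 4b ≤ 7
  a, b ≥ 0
min z = -7a + b

s.t.
  3a + b + s1 = 9
  b + s2 = 13
  a + s3 = 6
  a + 4b + s4 = 7
  a, b, s1, s2, s3, s4 ≥ 0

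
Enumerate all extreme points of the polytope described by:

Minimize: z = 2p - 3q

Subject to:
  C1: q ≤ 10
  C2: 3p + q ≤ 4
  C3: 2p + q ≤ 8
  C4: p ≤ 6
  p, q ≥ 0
Each vertex is the intersection of two constraint boundaries that also satisfies all remaining constraints:
  p = 0 and q = 0 → (0, 0)
  3p + q = 4 and q = 0 → (1.333, 0)
  3p + q = 4 and p = 0 → (0, 4)

Vertices: (0, 0), (1.333, 0), (0, 4)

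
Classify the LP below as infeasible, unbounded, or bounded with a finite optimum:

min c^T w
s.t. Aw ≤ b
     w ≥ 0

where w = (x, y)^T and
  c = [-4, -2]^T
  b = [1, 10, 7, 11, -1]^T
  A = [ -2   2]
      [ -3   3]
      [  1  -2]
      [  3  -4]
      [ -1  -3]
Feasible point: (1, 0) satisfies every constraint, so the LP is feasible.
Direction d = (1, 1): for each constraint row a, a·d ≤ 0 —
  (-2)(1) + (2)(1) = 0 ≤ 0
  (-3)(1) + (3)(1) = 0 ≤ 0
  (1)(1) + (-2)(1) = -1 ≤ 0
  (3)(1) + (-4)(1) = -1 ≤ 0
  (-1)(1) + (-3)(1) = -4 ≤ 0
and d ≥ 0, so (1, 0) + t·d stays feasible for every t ≥ 0. Along this ray z = -4x - 2y changes by -6 per unit t, so z → −∞.

The LP is unbounded; z can be made arbitrarily small.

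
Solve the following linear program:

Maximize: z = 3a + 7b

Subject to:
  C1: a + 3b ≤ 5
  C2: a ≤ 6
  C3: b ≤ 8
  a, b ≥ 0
a = 5, b = 0, z = 15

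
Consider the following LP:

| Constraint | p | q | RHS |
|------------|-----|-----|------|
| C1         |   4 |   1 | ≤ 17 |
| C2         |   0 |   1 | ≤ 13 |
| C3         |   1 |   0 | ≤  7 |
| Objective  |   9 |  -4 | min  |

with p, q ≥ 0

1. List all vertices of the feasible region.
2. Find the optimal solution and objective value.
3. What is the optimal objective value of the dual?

1. (0, 0), (4.25, 0), (1, 13), (0, 13)
2. p = 0, q = 13, z = -52
3. -52 (by strong duality, equal to the primal optimum)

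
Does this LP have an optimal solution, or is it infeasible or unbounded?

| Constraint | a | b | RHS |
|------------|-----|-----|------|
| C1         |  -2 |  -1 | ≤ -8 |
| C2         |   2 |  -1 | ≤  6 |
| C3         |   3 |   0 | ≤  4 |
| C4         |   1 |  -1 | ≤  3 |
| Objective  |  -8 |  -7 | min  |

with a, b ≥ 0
Feasible point: (1, 6) satisfies every constraint, so the LP is feasible.
Direction d = (0, 1): for each constraint row a, a·d ≤ 0 —
  (-2)(0) + (-1)(1) = -1 ≤ 0
  (2)(0) + (-1)(1) = -1 ≤ 0
  (3)(0) + (0)(1) = 0 ≤ 0
  (1)(0) + (-1)(1) = -1 ≤ 0
and d ≥ 0, so (1, 6) + t·d stays feasible for every t ≥ 0. Along this ray z = -8a - 7b changes by -7 per unit t, so z → −∞.

Unbounded: there is a feasible ray along which z → −∞.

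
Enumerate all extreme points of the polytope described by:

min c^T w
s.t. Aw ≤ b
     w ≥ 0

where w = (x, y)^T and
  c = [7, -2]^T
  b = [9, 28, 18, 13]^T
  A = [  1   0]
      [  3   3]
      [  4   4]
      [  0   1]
Each vertex is the intersection of two constraint boundaries that also satisfies all remaining constraints:
  x = 0 and y = 0 → (0, 0)
  4x + 4y = 18 and y = 0 → (4.5, 0)
  4x + 4y = 18 and x = 0 → (0, 4.5)

Vertices: (0, 0), (4.5, 0), (0, 4.5)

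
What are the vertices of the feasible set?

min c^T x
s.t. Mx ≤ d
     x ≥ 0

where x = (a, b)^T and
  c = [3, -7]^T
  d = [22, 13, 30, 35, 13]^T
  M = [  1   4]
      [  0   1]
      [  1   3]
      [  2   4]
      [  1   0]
Each vertex is the intersection of two constraint boundaries that also satisfies all remaining constraints:
  a = 0 and b = 0 → (0, 0)
  a = 13 and b = 0 → (13, 0)
  a + 4b = 22 and 2a + 4b = 35 → (13, 2.25)
  a + 4b = 22 and a = 0 → (0, 5.5)

Vertices: (0, 0), (13, 0), (13, 2.25), (0, 5.5)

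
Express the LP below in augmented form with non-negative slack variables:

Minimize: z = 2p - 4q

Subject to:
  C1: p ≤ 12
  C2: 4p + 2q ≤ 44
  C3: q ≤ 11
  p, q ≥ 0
min z = 2p - 4q

s.t.
  p + s1 = 12
  4p + 2q + s2 = 44
  q + s3 = 11
  p, q, s1, s2, s3 ≥ 0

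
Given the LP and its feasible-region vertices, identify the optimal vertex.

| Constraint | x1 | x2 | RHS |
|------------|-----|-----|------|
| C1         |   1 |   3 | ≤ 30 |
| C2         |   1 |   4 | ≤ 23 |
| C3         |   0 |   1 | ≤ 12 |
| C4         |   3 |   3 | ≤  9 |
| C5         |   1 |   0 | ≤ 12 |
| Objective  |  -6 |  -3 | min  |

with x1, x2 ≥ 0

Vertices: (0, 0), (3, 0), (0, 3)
Evaluating z = -6x1 - 3x2 at each vertex:
  (0, 0): z = 0
  (3, 0): z = -18
  (0, 3): z = -9

The smallest value is z = -18, attained at (3, 0).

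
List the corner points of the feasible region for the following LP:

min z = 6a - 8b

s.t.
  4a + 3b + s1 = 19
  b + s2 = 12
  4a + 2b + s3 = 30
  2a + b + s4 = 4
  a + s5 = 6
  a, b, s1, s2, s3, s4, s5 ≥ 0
Each vertex is the intersection of two constraint boundaries that also satisfies all remaining constraints:
  a = 0 and b = 0 → (0, 0)
  2a + b = 4 and b = 0 → (2, 0)
  2a + b = 4 and a = 0 → (0, 4)

Vertices: (0, 0), (2, 0), (0, 4)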